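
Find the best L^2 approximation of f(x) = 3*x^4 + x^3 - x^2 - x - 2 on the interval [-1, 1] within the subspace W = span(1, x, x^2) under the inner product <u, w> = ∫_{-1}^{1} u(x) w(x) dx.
g(x) = 11*x^2/7 - 2*x/5 - 79/35

The best approximation g ∈ W is the orthogonal projection of f onto W. Writing g = a_0 + a_1 x + a_2 x^2, the coefficients solve the normal equations G · a = b where
  G_{ij} = <φ_i, φ_j> and b_i = <f, φ_i>, with φ_0 = 1, φ_1 = x, φ_2 = x^2.
G =
  [2, 0, 2/3]
  [0, 2/3, 0]
  [2/3, 0, 2/5],
b = (-52/15, -4/15, -92/105).
Solving gives a_0 = -79/35, a_1 = -2/5, a_2 = 11/7, so
  g(x) = 11*x^2/7 - 2*x/5 - 79/35.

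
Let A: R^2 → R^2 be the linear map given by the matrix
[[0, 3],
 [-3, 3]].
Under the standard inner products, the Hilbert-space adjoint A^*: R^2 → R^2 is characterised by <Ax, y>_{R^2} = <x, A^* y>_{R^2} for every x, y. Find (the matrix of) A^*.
A^* = A^T =
[[0, -3],
 [3, 3]]

For real matrices with standard dot products, the defining identity <Ax, y> = <x, A^* y> gives (Ax)^T y = x^T (A^*) y, i.e. x^T A^T y = x^T (A^*) y. Since this holds for all x, y, we must have A^* = A^T. Therefore
A^* =
[[0, -3],
 [3, 3]].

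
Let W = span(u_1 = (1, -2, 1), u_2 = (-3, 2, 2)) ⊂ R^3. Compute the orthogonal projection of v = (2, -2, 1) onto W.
proj_W(v) = (118/77, -184/77, 53/77)

Set up U = [u_1 | ... | u_2] ∈ R^(3×2). The projector onto W = col(U) is P = U (U^T U)^(-1) U^T.
Compute U^T U =
  [6, -5]
  [-5, 17],
and U^T v = (7, -8).
Solve U^T U · c = U^T v for the coefficients: c = (79/77, -13/77). The projection is proj_W(v) = U c.
Check: (v - proj_W(v)) · u_1 = 0  (should be 0).
Check: (v - proj_W(v)) · u_2 = 0  (should be 0).
Result: proj_W(v) = (118/77, -184/77, 53/77).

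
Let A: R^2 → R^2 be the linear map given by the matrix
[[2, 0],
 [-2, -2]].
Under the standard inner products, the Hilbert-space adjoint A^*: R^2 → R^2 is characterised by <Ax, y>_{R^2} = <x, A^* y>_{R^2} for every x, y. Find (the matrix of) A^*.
A^* = A^T =
[[2, -2],
 [0, -2]]

For real matrices with standard dot products, the defining identity <Ax, y> = <x, A^* y> gives (Ax)^T y = x^T (A^*) y, i.e. x^T A^T y = x^T (A^*) y. Since this holds for all x, y, we must have A^* = A^T. Therefore
A^* =
[[2, -2],
 [0, -2]].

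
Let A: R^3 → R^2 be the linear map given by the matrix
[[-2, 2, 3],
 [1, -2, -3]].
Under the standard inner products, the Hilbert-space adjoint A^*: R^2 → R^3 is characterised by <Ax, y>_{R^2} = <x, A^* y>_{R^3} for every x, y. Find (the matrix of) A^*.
A^* = A^T =
[[-2, 1],
 [2, -2],
 [3, -3]]

For real matrices with standard dot products, the defining identity <Ax, y> = <x, A^* y> gives (Ax)^T y = x^T (A^*) y, i.e. x^T A^T y = x^T (A^*) y. Since this holds for all x, y, we must have A^* = A^T. Therefore
A^* =
[[-2, 1],
 [2, -2],
 [3, -3]].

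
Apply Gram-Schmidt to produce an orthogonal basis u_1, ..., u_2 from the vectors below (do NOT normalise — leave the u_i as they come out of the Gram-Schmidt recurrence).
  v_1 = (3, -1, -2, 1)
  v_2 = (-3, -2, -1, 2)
Orthogonal basis:
  u_1 = (3, -1, -2, 1)
  u_2 = (-12/5, -11/5, -7/5, 11/5)

Apply the Gram-Schmidt recurrence
  u_1 = v_1
  u_i = v_i − Σ_{j<i} ((v_i · u_j) / (u_j · u_j)) · u_j.

Step by step this gives:
  u_1 = (3, -1, -2, 1)
  u_2 = (-12/5, -11/5, -7/5, 11/5)

Orthogonality check:
  u_2 · u_1 = 0 (should be 0)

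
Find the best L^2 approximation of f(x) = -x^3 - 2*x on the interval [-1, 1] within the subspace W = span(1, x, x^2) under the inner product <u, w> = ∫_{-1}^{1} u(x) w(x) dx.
g(x) = -13*x/5

The best approximation g ∈ W is the orthogonal projection of f onto W. Writing g = a_0 + a_1 x + a_2 x^2, the coefficients solve the normal equations G · a = b where
  G_{ij} = <φ_i, φ_j> and b_i = <f, φ_i>, with φ_0 = 1, φ_1 = x, φ_2 = x^2.
G =
  [2, 0, 2/3]
  [0, 2/3, 0]
  [2/3, 0, 2/5],
b = (0, -26/15, 0).
Solving gives a_0 = 0, a_1 = -13/5, a_2 = 0, so
  g(x) = -13*x/5.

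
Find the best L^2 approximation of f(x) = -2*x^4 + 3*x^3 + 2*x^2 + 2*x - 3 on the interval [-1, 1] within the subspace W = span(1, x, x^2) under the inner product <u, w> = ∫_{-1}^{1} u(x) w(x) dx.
g(x) = 2*x^2/7 + 19*x/5 - 99/35

The best approximation g ∈ W is the orthogonal projection of f onto W. Writing g = a_0 + a_1 x + a_2 x^2, the coefficients solve the normal equations G · a = b where
  G_{ij} = <φ_i, φ_j> and b_i = <f, φ_i>, with φ_0 = 1, φ_1 = x, φ_2 = x^2.
G =
  [2, 0, 2/3]
  [0, 2/3, 0]
  [2/3, 0, 2/5],
b = (-82/15, 38/15, -62/35).
Solving gives a_0 = -99/35, a_1 = 19/5, a_2 = 2/7, so
  g(x) = 2*x^2/7 + 19*x/5 - 99/35.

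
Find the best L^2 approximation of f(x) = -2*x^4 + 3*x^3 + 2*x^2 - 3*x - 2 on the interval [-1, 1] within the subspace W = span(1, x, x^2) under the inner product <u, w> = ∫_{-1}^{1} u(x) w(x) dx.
g(x) = 2*x^2/7 - 6*x/5 - 64/35

The best approximation g ∈ W is the orthogonal projection of f onto W. Writing g = a_0 + a_1 x + a_2 x^2, the coefficients solve the normal equations G · a = b where
  G_{ij} = <φ_i, φ_j> and b_i = <f, φ_i>, with φ_0 = 1, φ_1 = x, φ_2 = x^2.
G =
  [2, 0, 2/3]
  [0, 2/3, 0]
  [2/3, 0, 2/5],
b = (-52/15, -4/5, -116/105).
Solving gives a_0 = -64/35, a_1 = -6/5, a_2 = 2/7, so
  g(x) = 2*x^2/7 - 6*x/5 - 64/35.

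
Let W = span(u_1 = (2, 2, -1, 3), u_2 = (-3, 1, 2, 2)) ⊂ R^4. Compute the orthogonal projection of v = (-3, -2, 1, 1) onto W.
proj_W(v) = (-49/18, -5/18, 5/3, -1/9)

Set up U = [u_1 | ... | u_2] ∈ R^(4×2). The projector onto W = col(U) is P = U (U^T U)^(-1) U^T.
Compute U^T U =
  [18, 0]
  [0, 18],
and U^T v = (-8, 11).
Solve U^T U · c = U^T v for the coefficients: c = (-4/9, 11/18). The projection is proj_W(v) = U c.
Check: (v - proj_W(v)) · u_1 = 0  (should be 0).
Check: (v - proj_W(v)) · u_2 = 0  (should be 0).
Result: proj_W(v) = (-49/18, -5/18, 5/3, -1/9).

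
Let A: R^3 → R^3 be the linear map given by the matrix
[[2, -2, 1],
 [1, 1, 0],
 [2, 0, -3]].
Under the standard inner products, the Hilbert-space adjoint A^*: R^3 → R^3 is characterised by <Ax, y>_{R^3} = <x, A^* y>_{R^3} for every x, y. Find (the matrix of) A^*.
A^* = A^T =
[[2, 1, 2],
 [-2, 1, 0],
 [1, 0, -3]]

For real matrices with standard dot products, the defining identity <Ax, y> = <x, A^* y> gives (Ax)^T y = x^T (A^*) y, i.e. x^T A^T y = x^T (A^*) y. Since this holds for all x, y, we must have A^* = A^T. Therefore
A^* =
[[2, 1, 2],
 [-2, 1, 0],
 [1, 0, -3]].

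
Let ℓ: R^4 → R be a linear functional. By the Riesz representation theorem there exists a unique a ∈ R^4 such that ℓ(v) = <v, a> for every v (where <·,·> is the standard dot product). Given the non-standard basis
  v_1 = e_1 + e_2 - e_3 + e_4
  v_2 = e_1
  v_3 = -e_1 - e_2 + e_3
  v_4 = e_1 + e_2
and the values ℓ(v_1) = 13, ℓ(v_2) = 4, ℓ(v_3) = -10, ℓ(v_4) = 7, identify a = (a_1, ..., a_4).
a = (4, 3, -3, 3)

Write a = (a_1, ..., a_4) in the standard basis. For each basis vector v_i, ℓ(v_i) = <v_i, a> is a linear equation in the a_j's. Collect the n equations into a matrix system V a = ℓ, where row i of V is v_i (expressed in the standard basis). Since V is invertible (lower-triangular with 1s on the diagonal, up to permutation), solve by back-substitution:
  V =
[[1, 1, -1, 1],
 [1, 0, 0, 0],
 [-1, -1, 1, 0],
 [1, 1, 0, 0]]
  V a = (13, 4, -10, 7)
Solving gives a = (4, 3, -3, 3).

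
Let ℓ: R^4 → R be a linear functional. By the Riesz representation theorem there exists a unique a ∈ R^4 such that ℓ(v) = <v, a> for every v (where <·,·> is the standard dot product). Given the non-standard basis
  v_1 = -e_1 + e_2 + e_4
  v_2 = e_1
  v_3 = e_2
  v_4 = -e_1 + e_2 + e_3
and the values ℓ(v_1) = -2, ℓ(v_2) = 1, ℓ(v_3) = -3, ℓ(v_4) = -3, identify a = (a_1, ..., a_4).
a = (1, -3, 1, 2)

Write a = (a_1, ..., a_4) in the standard basis. For each basis vector v_i, ℓ(v_i) = <v_i, a> is a linear equation in the a_j's. Collect the n equations into a matrix system V a = ℓ, where row i of V is v_i (expressed in the standard basis). Since V is invertible (lower-triangular with 1s on the diagonal, up to permutation), solve by back-substitution:
  V =
[[-1, 1, 0, 1],
 [1, 0, 0, 0],
 [0, 1, 0, 0],
 [-1, 1, 1, 0]]
  V a = (-2, 1, -3, -3)
Solving gives a = (1, -3, 1, 2).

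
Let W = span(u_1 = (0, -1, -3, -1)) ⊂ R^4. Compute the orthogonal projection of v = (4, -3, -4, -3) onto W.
proj_W(v) = (0, -18/11, -54/11, -18/11)

Set up U = [u_1 | ... | u_1] ∈ R^(4×1). The projector onto W = col(U) is P = U (U^T U)^(-1) U^T.
Compute U^T U =
  [11],
and U^T v = (18).
Solve U^T U · c = U^T v for the coefficients: c = (18/11). The projection is proj_W(v) = U c.
Check: (v - proj_W(v)) · u_1 = 0  (should be 0).
Result: proj_W(v) = (0, -18/11, -54/11, -18/11).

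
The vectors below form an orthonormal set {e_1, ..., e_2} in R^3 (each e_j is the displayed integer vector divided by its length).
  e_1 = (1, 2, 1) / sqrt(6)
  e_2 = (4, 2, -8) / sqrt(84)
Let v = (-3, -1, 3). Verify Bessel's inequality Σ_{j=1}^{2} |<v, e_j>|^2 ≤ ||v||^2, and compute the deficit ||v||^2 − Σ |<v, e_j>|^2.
Σ |<v, e_j>|^2 = 125/7; ||v||^2 = 19; deficit = 8/7

Write each e_j = u_j / sqrt(<u_j, u_j>) where u_j is the displayed integer vector. Then <v, e_j> = <v, u_j> / sqrt(<u_j, u_j>), so |<v, e_j>|^2 = <v, u_j>^2 / <u_j, u_j>.
Coefficients: <v, e_1> = -2/sqrt(6), <v, e_2> = -38/sqrt(84).
Square and sum: Σ |<v, e_j>|^2 = 125/7.
Compute ||v||^2 = v·v = 19.
Deficit = 19 − 125/7 = 8/7 ≥ 0, confirming Bessel's inequality. (The deficit equals ||v − Σ <v,e_j> e_j||^2, the squared distance from v to span{e_j}.)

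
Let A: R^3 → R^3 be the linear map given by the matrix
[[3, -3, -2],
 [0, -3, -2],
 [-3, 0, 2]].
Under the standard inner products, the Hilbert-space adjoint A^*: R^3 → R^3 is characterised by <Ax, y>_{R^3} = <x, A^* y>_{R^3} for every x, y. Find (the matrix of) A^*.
A^* = A^T =
[[3, 0, -3],
 [-3, -3, 0],
 [-2, -2, 2]]

For real matrices with standard dot products, the defining identity <Ax, y> = <x, A^* y> gives (Ax)^T y = x^T (A^*) y, i.e. x^T A^T y = x^T (A^*) y. Since this holds for all x, y, we must have A^* = A^T. Therefore
A^* =
[[3, 0, -3],
 [-3, -3, 0],
 [-2, -2, 2]].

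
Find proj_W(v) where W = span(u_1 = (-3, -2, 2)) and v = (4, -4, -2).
proj_W(v) = (24/17, 16/17, -16/17)

Set up U = [u_1 | ... | u_1] ∈ R^(3×1). The projector onto W = col(U) is P = U (U^T U)^(-1) U^T.
Compute U^T U =
  [17],
and U^T v = (-8).
Solve U^T U · c = U^T v for the coefficients: c = (-8/17). The projection is proj_W(v) = U c.
Check: (v - proj_W(v)) · u_1 = 0  (should be 0).
Result: proj_W(v) = (24/17, 16/17, -16/17).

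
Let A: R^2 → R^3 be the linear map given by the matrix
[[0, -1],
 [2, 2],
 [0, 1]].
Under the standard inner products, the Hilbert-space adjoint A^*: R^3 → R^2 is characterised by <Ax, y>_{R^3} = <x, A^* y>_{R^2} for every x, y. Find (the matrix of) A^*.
A^* = A^T =
[[0, 2, 0],
 [-1, 2, 1]]

For real matrices with standard dot products, the defining identity <Ax, y> = <x, A^* y> gives (Ax)^T y = x^T (A^*) y, i.e. x^T A^T y = x^T (A^*) y. Since this holds for all x, y, we must have A^* = A^T. Therefore
A^* =
[[0, 2, 0],
 [-1, 2, 1]].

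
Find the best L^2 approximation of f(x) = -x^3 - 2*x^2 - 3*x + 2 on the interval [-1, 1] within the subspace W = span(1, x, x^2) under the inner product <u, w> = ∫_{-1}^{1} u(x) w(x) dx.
g(x) = -2*x^2 - 18*x/5 + 2

The best approximation g ∈ W is the orthogonal projection of f onto W. Writing g = a_0 + a_1 x + a_2 x^2, the coefficients solve the normal equations G · a = b where
  G_{ij} = <φ_i, φ_j> and b_i = <f, φ_i>, with φ_0 = 1, φ_1 = x, φ_2 = x^2.
G =
  [2, 0, 2/3]
  [0, 2/3, 0]
  [2/3, 0, 2/5],
b = (8/3, -12/5, 8/15).
Solving gives a_0 = 2, a_1 = -18/5, a_2 = -2, so
  g(x) = -2*x^2 - 18*x/5 + 2.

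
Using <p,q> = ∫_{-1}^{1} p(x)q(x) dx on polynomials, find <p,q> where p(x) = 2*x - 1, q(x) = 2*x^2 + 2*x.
<p,q> = 4/3

Expand the product: p(x)·q(x) = 4*x^3 + 2*x^2 - 2*x.
∫_{-1}^{1} of each monomial x^k gives [2/(k+1) if k even, 0 if k odd]. Integrating term-by-term (or equivalently evaluating the antiderivative F(x) = x^4 + 2*x^3/3 - x^2 at the endpoints):
  F(1) − F(−1) = 2/3 − (-2/3) = 4/3.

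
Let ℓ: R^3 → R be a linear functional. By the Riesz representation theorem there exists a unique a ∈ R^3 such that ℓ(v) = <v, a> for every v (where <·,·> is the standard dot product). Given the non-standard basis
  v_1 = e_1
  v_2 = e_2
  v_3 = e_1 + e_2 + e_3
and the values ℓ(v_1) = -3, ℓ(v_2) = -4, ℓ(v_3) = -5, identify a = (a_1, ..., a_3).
a = (-3, -4, 2)

Write a = (a_1, ..., a_3) in the standard basis. For each basis vector v_i, ℓ(v_i) = <v_i, a> is a linear equation in the a_j's. Collect the n equations into a matrix system V a = ℓ, where row i of V is v_i (expressed in the standard basis). Since V is invertible (lower-triangular with 1s on the diagonal, up to permutation), solve by back-substitution:
  V =
[[1, 0, 0],
 [0, 1, 0],
 [1, 1, 1]]
  V a = (-3, -4, -5)
Solving gives a = (-3, -4, 2).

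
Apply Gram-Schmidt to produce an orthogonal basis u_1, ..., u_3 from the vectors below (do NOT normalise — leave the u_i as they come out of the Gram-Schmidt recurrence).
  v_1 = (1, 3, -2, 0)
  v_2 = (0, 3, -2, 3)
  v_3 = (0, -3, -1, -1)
Orthogonal basis:
  u_1 = (1, 3, -2, 0)
  u_2 = (-13/14, 3/14, -1/7, 3)
  u_3 = (24/139, -198/139, -285/139, 8/139)

Apply the Gram-Schmidt recurrence
  u_1 = v_1
  u_i = v_i − Σ_{j<i} ((v_i · u_j) / (u_j · u_j)) · u_j.

Step by step this gives:
  u_1 = (1, 3, -2, 0)
  u_2 = (-13/14, 3/14, -1/7, 3)
  u_3 = (24/139, -198/139, -285/139, 8/139)

Orthogonality check:
  u_2 · u_1 = 0 (should be 0)
  u_3 · u_1 = 0 (should be 0)
  u_3 · u_2 = 0 (should be 0)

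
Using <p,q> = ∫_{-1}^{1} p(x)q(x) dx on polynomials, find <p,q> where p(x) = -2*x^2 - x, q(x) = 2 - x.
<p,q> = -2

Expand the product: p(x)·q(x) = 2*x^3 - 3*x^2 - 2*x.
∫_{-1}^{1} of each monomial x^k gives [2/(k+1) if k even, 0 if k odd]. Integrating term-by-term (or equivalently evaluating the antiderivative F(x) = x^4/2 - x^3 - x^2 at the endpoints):
  F(1) − F(−1) = -3/2 − (1/2) = -2.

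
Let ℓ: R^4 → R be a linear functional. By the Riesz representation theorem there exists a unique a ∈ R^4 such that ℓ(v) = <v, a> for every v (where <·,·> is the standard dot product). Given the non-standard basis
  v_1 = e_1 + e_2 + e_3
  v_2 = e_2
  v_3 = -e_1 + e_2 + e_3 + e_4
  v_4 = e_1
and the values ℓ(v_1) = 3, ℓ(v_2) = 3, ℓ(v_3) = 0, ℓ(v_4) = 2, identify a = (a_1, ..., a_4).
a = (2, 3, -2, 1)

Write a = (a_1, ..., a_4) in the standard basis. For each basis vector v_i, ℓ(v_i) = <v_i, a> is a linear equation in the a_j's. Collect the n equations into a matrix system V a = ℓ, where row i of V is v_i (expressed in the standard basis). Since V is invertible (lower-triangular with 1s on the diagonal, up to permutation), solve by back-substitution:
  V =
[[1, 1, 1, 0],
 [0, 1, 0, 0],
 [-1, 1, 1, 1],
 [1, 0, 0, 0]]
  V a = (3, 3, 0, 2)
Solving gives a = (2, 3, -2, 1).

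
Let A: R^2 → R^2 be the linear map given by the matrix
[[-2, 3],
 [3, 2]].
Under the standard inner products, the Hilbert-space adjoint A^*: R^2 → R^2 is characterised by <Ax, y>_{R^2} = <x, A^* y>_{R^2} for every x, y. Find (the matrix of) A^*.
A^* = A^T =
[[-2, 3],
 [3, 2]]

For real matrices with standard dot products, the defining identity <Ax, y> = <x, A^* y> gives (Ax)^T y = x^T (A^*) y, i.e. x^T A^T y = x^T (A^*) y. Since this holds for all x, y, we must have A^* = A^T. Therefore
A^* =
[[-2, 3],
 [3, 2]].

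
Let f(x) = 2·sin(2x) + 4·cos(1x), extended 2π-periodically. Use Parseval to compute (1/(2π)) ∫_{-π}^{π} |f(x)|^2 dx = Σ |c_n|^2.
Σ |c_n|^2 = 10

Expand |f|^2 and use orthogonality of {sin(nx), cos(mx)} on [-π, π]:
  ∫_{-π}^{π} sin(nx)^2 dx = π, ∫ cos(mx)^2 dx = π, and cross terms integrate to 0.
So ∫_{-π}^{π} f(x)^2 dx = 2^2 · π + 4^2 · π = (4 + 16)π.
Divide by 2π: (4 + 16)/2 = 10.
By Parseval, this equals Σ |c_n|^2.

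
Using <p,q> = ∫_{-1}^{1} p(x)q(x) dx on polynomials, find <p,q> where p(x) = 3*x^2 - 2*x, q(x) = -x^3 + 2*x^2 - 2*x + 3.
<p,q> = 178/15

Expand the product: p(x)·q(x) = -3*x^5 + 8*x^4 - 10*x^3 + 13*x^2 - 6*x.
∫_{-1}^{1} of each monomial x^k gives [2/(k+1) if k even, 0 if k odd]. Integrating term-by-term (or equivalently evaluating the antiderivative F(x) = -x^6/2 + 8*x^5/5 - 5*x^4/2 + 13*x^3/3 - 3*x^2 at the endpoints):
  F(1) − F(−1) = -1/15 − (-179/15) = 178/15.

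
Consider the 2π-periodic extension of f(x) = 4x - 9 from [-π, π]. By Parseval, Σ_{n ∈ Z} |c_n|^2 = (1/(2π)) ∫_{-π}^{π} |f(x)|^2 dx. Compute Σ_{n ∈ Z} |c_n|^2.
Σ |c_n|^2 = 16π^2/3 + 81

Expand and integrate term by term over [-π, π]:
  ∫ (4x)^2 dx = 16·(2π^3/3); ∫ 2·4·(-9)·x dx = 0 (odd integrand); ∫ (-9)^2 dx = 81·2π.
So (1/(2π)) ∫_{-π}^{π} (4x - 9)^2 dx = 16π^2/3 + 81 = 16π^2/3 + 81.
Parseval ⇒ Σ |c_n|^2 = 16π^2/3 + 81.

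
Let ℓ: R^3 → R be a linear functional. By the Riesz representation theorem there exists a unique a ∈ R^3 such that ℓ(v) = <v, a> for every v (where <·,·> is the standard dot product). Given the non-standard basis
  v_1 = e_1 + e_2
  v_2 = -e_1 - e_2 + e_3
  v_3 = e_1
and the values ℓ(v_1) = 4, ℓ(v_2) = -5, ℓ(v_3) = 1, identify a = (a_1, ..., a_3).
a = (1, 3, -1)

Write a = (a_1, ..., a_3) in the standard basis. For each basis vector v_i, ℓ(v_i) = <v_i, a> is a linear equation in the a_j's. Collect the n equations into a matrix system V a = ℓ, where row i of V is v_i (expressed in the standard basis). Since V is invertible (lower-triangular with 1s on the diagonal, up to permutation), solve by back-substitution:
  V =
[[1, 1, 0],
 [-1, -1, 1],
 [1, 0, 0]]
  V a = (4, -5, 1)
Solving gives a = (1, 3, -1).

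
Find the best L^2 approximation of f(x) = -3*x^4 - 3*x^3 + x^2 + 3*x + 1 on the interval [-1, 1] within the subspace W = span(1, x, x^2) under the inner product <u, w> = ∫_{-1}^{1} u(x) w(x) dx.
g(x) = -11*x^2/7 + 6*x/5 + 44/35

The best approximation g ∈ W is the orthogonal projection of f onto W. Writing g = a_0 + a_1 x + a_2 x^2, the coefficients solve the normal equations G · a = b where
  G_{ij} = <φ_i, φ_j> and b_i = <f, φ_i>, with φ_0 = 1, φ_1 = x, φ_2 = x^2.
G =
  [2, 0, 2/3]
  [0, 2/3, 0]
  [2/3, 0, 2/5],
b = (22/15, 4/5, 22/105).
Solving gives a_0 = 44/35, a_1 = 6/5, a_2 = -11/7, so
  g(x) = -11*x^2/7 + 6*x/5 + 44/35.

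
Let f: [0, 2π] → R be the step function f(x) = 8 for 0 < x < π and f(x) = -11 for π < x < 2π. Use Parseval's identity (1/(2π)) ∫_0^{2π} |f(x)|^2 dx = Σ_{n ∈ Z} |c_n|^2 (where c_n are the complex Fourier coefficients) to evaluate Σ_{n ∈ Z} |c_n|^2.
Σ |c_n|^2 = 185/2

Parseval equates the L^2 energy of f (normalised by 1/(2π)) with the ℓ^2 sum of its Fourier coefficients: (1/(2π)) ∫_0^{2π} |f|^2 = Σ |c_n|^2.
Compute the left side: (1/(2π)) [∫_0^π 8^2 dx + ∫_π^{2π} (-11)^2 dx] = (1/(2π)) · (64π + 121π) = (64 + 121)/2 = 185/2.
So Σ_{n ∈ Z} |c_n|^2 = 185/2.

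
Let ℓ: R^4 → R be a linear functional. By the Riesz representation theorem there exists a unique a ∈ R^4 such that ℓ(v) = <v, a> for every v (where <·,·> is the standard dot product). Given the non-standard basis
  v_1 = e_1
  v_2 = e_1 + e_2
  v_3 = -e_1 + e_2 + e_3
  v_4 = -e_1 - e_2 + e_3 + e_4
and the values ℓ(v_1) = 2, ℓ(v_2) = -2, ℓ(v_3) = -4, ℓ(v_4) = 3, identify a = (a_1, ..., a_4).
a = (2, -4, 2, -1)

Write a = (a_1, ..., a_4) in the standard basis. For each basis vector v_i, ℓ(v_i) = <v_i, a> is a linear equation in the a_j's. Collect the n equations into a matrix system V a = ℓ, where row i of V is v_i (expressed in the standard basis). Since V is invertible (lower-triangular with 1s on the diagonal, up to permutation), solve by back-substitution:
  V =
[[1, 0, 0, 0],
 [1, 1, 0, 0],
 [-1, 1, 1, 0],
 [-1, -1, 1, 1]]
  V a = (2, -2, -4, 3)
Solving gives a = (2, -4, 2, -1).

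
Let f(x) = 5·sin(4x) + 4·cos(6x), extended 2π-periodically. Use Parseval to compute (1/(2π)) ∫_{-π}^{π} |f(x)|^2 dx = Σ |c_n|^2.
Σ |c_n|^2 = 41/2

Expand |f|^2 and use orthogonality of {sin(nx), cos(mx)} on [-π, π]:
  ∫_{-π}^{π} sin(nx)^2 dx = π, ∫ cos(mx)^2 dx = π, and cross terms integrate to 0.
So ∫_{-π}^{π} f(x)^2 dx = 5^2 · π + 4^2 · π = (25 + 16)π.
Divide by 2π: (25 + 16)/2 = 41/2.
By Parseval, this equals Σ |c_n|^2.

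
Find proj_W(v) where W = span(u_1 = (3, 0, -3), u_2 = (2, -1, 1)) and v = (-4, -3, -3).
proj_W(v) = (-28/11, 15/11, -17/11)

Set up U = [u_1 | ... | u_2] ∈ R^(3×2). The projector onto W = col(U) is P = U (U^T U)^(-1) U^T.
Compute U^T U =
  [18, 3]
  [3, 6],
and U^T v = (-3, -8).
Solve U^T U · c = U^T v for the coefficients: c = (2/33, -15/11). The projection is proj_W(v) = U c.
Check: (v - proj_W(v)) · u_1 = 0  (should be 0).
Check: (v - proj_W(v)) · u_2 = 0  (should be 0).
Result: proj_W(v) = (-28/11, 15/11, -17/11).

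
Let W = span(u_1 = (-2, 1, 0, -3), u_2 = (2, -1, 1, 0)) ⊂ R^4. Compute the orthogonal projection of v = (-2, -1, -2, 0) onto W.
proj_W(v) = (-96/59, 48/59, -55/59, 21/59)

Set up U = [u_1 | ... | u_2] ∈ R^(4×2). The projector onto W = col(U) is P = U (U^T U)^(-1) U^T.
Compute U^T U =
  [14, -5]
  [-5, 6],
and U^T v = (3, -5).
Solve U^T U · c = U^T v for the coefficients: c = (-7/59, -55/59). The projection is proj_W(v) = U c.
Check: (v - proj_W(v)) · u_1 = 0  (should be 0).
Check: (v - proj_W(v)) · u_2 = 0  (should be 0).
Result: proj_W(v) = (-96/59, 48/59, -55/59, 21/59).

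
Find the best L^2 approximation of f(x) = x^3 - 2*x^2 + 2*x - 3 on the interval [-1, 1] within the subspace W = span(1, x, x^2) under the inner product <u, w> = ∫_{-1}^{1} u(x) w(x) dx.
g(x) = -2*x^2 + 13*x/5 - 3

The best approximation g ∈ W is the orthogonal projection of f onto W. Writing g = a_0 + a_1 x + a_2 x^2, the coefficients solve the normal equations G · a = b where
  G_{ij} = <φ_i, φ_j> and b_i = <f, φ_i>, with φ_0 = 1, φ_1 = x, φ_2 = x^2.
G =
  [2, 0, 2/3]
  [0, 2/3, 0]
  [2/3, 0, 2/5],
b = (-22/3, 26/15, -14/5).
Solving gives a_0 = -3, a_1 = 13/5, a_2 = -2, so
  g(x) = -2*x^2 + 13*x/5 - 3.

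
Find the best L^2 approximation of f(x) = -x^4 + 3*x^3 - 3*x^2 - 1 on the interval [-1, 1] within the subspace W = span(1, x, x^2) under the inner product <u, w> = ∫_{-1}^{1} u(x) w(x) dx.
g(x) = -27*x^2/7 + 9*x/5 - 32/35

The best approximation g ∈ W is the orthogonal projection of f onto W. Writing g = a_0 + a_1 x + a_2 x^2, the coefficients solve the normal equations G · a = b where
  G_{ij} = <φ_i, φ_j> and b_i = <f, φ_i>, with φ_0 = 1, φ_1 = x, φ_2 = x^2.
G =
  [2, 0, 2/3]
  [0, 2/3, 0]
  [2/3, 0, 2/5],
b = (-22/5, 6/5, -226/105).
Solving gives a_0 = -32/35, a_1 = 9/5, a_2 = -27/7, so
  g(x) = -27*x^2/7 + 9*x/5 - 32/35.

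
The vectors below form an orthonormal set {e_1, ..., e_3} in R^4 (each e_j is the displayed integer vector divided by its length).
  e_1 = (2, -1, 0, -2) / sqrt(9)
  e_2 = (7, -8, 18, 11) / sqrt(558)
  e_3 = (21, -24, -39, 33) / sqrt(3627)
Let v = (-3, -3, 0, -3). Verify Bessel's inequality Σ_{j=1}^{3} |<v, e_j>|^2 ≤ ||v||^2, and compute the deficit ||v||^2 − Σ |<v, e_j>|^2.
Σ |<v, e_j>|^2 = 63/13; ||v||^2 = 27; deficit = 288/13

Write each e_j = u_j / sqrt(<u_j, u_j>) where u_j is the displayed integer vector. Then <v, e_j> = <v, u_j> / sqrt(<u_j, u_j>), so |<v, e_j>|^2 = <v, u_j>^2 / <u_j, u_j>.
Coefficients: <v, e_1> = 3/sqrt(9), <v, e_2> = -30/sqrt(558), <v, e_3> = -90/sqrt(3627).
Square and sum: Σ |<v, e_j>|^2 = 63/13.
Compute ||v||^2 = v·v = 27.
Deficit = 27 − 63/13 = 288/13 ≥ 0, confirming Bessel's inequality. (The deficit equals ||v − Σ <v,e_j> e_j||^2, the squared distance from v to span{e_j}.)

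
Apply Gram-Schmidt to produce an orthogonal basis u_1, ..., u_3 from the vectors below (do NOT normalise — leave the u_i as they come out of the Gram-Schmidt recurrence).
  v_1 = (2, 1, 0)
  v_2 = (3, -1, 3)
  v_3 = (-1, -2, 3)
Orthogonal basis:
  u_1 = (2, 1, 0)
  u_2 = (1, -2, 3)
  u_3 = (-9/35, 18/35, 3/7)

Apply the Gram-Schmidt recurrence
  u_1 = v_1
  u_i = v_i − Σ_{j<i} ((v_i · u_j) / (u_j · u_j)) · u_j.

Step by step this gives:
  u_1 = (2, 1, 0)
  u_2 = (1, -2, 3)
  u_3 = (-9/35, 18/35, 3/7)

Orthogonality check:
  u_2 · u_1 = 0 (should be 0)
  u_3 · u_1 = 0 (should be 0)
  u_3 · u_2 = 0 (should be 0)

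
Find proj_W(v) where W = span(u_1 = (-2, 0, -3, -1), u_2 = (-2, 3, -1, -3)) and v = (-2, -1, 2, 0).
proj_W(v) = (10/37, 3/37, 17/37, 3/37)

Set up U = [u_1 | ... | u_2] ∈ R^(4×2). The projector onto W = col(U) is P = U (U^T U)^(-1) U^T.
Compute U^T U =
  [14, 10]
  [10, 23],
and U^T v = (-2, -1).
Solve U^T U · c = U^T v for the coefficients: c = (-6/37, 1/37). The projection is proj_W(v) = U c.
Check: (v - proj_W(v)) · u_1 = 0  (should be 0).
Check: (v - proj_W(v)) · u_2 = 0  (should be 0).
Result: proj_W(v) = (10/37, 3/37, 17/37, 3/37).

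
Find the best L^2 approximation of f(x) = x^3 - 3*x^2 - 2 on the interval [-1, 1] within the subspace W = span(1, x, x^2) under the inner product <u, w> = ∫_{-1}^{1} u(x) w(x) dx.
g(x) = -3*x^2 + 3*x/5 - 2

The best approximation g ∈ W is the orthogonal projection of f onto W. Writing g = a_0 + a_1 x + a_2 x^2, the coefficients solve the normal equations G · a = b where
  G_{ij} = <φ_i, φ_j> and b_i = <f, φ_i>, with φ_0 = 1, φ_1 = x, φ_2 = x^2.
G =
  [2, 0, 2/3]
  [0, 2/3, 0]
  [2/3, 0, 2/5],
b = (-6, 2/5, -38/15).
Solving gives a_0 = -2, a_1 = 3/5, a_2 = -3, so
  g(x) = -3*x^2 + 3*x/5 - 2.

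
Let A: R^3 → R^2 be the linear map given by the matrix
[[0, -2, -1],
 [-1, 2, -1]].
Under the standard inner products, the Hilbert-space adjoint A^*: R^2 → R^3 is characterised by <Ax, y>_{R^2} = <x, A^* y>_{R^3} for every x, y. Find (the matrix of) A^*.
A^* = A^T =
[[0, -1],
 [-2, 2],
 [-1, -1]]

For real matrices with standard dot products, the defining identity <Ax, y> = <x, A^* y> gives (Ax)^T y = x^T (A^*) y, i.e. x^T A^T y = x^T (A^*) y. Since this holds for all x, y, we must have A^* = A^T. Therefore
A^* =
[[0, -1],
 [-2, 2],
 [-1, -1]].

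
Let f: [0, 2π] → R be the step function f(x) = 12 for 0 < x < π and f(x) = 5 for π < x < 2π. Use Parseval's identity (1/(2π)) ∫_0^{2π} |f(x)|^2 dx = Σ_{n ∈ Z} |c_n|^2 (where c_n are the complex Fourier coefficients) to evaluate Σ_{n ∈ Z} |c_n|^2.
Σ |c_n|^2 = 169/2

Parseval equates the L^2 energy of f (normalised by 1/(2π)) with the ℓ^2 sum of its Fourier coefficients: (1/(2π)) ∫_0^{2π} |f|^2 = Σ |c_n|^2.
Compute the left side: (1/(2π)) [∫_0^π 12^2 dx + ∫_π^{2π} 5^2 dx] = (1/(2π)) · (144π + 25π) = (144 + 25)/2 = 169/2.
So Σ_{n ∈ Z} |c_n|^2 = 169/2.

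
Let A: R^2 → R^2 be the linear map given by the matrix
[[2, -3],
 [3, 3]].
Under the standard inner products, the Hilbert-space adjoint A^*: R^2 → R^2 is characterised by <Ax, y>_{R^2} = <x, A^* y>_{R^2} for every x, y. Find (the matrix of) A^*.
A^* = A^T =
[[2, 3],
 [-3, 3]]

For real matrices with standard dot products, the defining identity <Ax, y> = <x, A^* y> gives (Ax)^T y = x^T (A^*) y, i.e. x^T A^T y = x^T (A^*) y. Since this holds for all x, y, we must have A^* = A^T. Therefore
A^* =
[[2, 3],
 [-3, 3]].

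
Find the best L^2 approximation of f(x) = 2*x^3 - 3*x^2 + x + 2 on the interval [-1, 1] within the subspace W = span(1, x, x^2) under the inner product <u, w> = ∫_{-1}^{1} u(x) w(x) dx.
g(x) = -3*x^2 + 11*x/5 + 2

The best approximation g ∈ W is the orthogonal projection of f onto W. Writing g = a_0 + a_1 x + a_2 x^2, the coefficients solve the normal equations G · a = b where
  G_{ij} = <φ_i, φ_j> and b_i = <f, φ_i>, with φ_0 = 1, φ_1 = x, φ_2 = x^2.
G =
  [2, 0, 2/3]
  [0, 2/3, 0]
  [2/3, 0, 2/5],
b = (2, 22/15, 2/15).
Solving gives a_0 = 2, a_1 = 11/5, a_2 = -3, so
  g(x) = -3*x^2 + 11*x/5 + 2.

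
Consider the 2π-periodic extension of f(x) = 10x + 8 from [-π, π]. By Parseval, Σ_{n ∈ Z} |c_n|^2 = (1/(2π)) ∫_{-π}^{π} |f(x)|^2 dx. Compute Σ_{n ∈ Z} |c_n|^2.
Σ |c_n|^2 = 100π^2/3 + 64

Expand and integrate term by term over [-π, π]:
  ∫ (10x)^2 dx = 100·(2π^3/3); ∫ 2·10·(8)·x dx = 0 (odd integrand); ∫ 8^2 dx = 64·2π.
So (1/(2π)) ∫_{-π}^{π} (10x + 8)^2 dx = 100π^2/3 + 64 = 100π^2/3 + 64.
Parseval ⇒ Σ |c_n|^2 = 100π^2/3 + 64.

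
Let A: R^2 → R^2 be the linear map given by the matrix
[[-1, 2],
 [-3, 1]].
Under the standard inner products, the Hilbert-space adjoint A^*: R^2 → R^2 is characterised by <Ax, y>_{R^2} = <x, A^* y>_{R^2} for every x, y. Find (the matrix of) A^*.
A^* = A^T =
[[-1, -3],
 [2, 1]]

For real matrices with standard dot products, the defining identity <Ax, y> = <x, A^* y> gives (Ax)^T y = x^T (A^*) y, i.e. x^T A^T y = x^T (A^*) y. Since this holds for all x, y, we must have A^* = A^T. Therefore
A^* =
[[-1, -3],
 [2, 1]].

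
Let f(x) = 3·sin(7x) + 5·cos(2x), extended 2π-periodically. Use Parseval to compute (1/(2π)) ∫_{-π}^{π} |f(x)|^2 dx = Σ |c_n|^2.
Σ |c_n|^2 = 17

Expand |f|^2 and use orthogonality of {sin(nx), cos(mx)} on [-π, π]:
  ∫_{-π}^{π} sin(nx)^2 dx = π, ∫ cos(mx)^2 dx = π, and cross terms integrate to 0.
So ∫_{-π}^{π} f(x)^2 dx = 3^2 · π + 5^2 · π = (9 + 25)π.
Divide by 2π: (9 + 25)/2 = 17.
By Parseval, this equals Σ |c_n|^2.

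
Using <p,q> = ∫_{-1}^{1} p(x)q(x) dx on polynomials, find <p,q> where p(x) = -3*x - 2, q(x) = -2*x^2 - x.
<p,q> = 14/3

Expand the product: p(x)·q(x) = 6*x^3 + 7*x^2 + 2*x.
∫_{-1}^{1} of each monomial x^k gives [2/(k+1) if k even, 0 if k odd]. Integrating term-by-term (or equivalently evaluating the antiderivative F(x) = 3*x^4/2 + 7*x^3/3 + x^2 at the endpoints):
  F(1) − F(−1) = 29/6 − (1/6) = 14/3.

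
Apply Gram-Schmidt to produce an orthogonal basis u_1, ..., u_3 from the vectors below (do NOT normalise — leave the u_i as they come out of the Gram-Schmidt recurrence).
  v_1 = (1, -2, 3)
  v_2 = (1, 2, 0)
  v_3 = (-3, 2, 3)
Orthogonal basis:
  u_1 = (1, -2, 3)
  u_2 = (17/14, 11/7, 9/14)
  u_3 = (-216/61, 108/61, 144/61)

Apply the Gram-Schmidt recurrence
  u_1 = v_1
  u_i = v_i − Σ_{j<i} ((v_i · u_j) / (u_j · u_j)) · u_j.

Step by step this gives:
  u_1 = (1, -2, 3)
  u_2 = (17/14, 11/7, 9/14)
  u_3 = (-216/61, 108/61, 144/61)

Orthogonality check:
  u_2 · u_1 = 0 (should be 0)
  u_3 · u_1 = 0 (should be 0)
  u_3 · u_2 = 0 (should be 0)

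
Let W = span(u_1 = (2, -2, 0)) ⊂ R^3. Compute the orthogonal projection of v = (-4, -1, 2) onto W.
proj_W(v) = (-3/2, 3/2, 0)

Set up U = [u_1 | ... | u_1] ∈ R^(3×1). The projector onto W = col(U) is P = U (U^T U)^(-1) U^T.
Compute U^T U =
  [8],
and U^T v = (-6).
Solve U^T U · c = U^T v for the coefficients: c = (-3/4). The projection is proj_W(v) = U c.
Check: (v - proj_W(v)) · u_1 = 0  (should be 0).
Result: proj_W(v) = (-3/2, 3/2, 0).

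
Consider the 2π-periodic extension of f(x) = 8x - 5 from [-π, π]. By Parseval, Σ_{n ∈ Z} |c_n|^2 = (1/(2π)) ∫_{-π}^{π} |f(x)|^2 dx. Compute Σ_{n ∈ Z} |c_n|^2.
Σ |c_n|^2 = 64π^2/3 + 25

Expand and integrate term by term over [-π, π]:
  ∫ (8x)^2 dx = 64·(2π^3/3); ∫ 2·8·(-5)·x dx = 0 (odd integrand); ∫ (-5)^2 dx = 25·2π.
So (1/(2π)) ∫_{-π}^{π} (8x - 5)^2 dx = 64π^2/3 + 25 = 64π^2/3 + 25.
Parseval ⇒ Σ |c_n|^2 = 64π^2/3 + 25.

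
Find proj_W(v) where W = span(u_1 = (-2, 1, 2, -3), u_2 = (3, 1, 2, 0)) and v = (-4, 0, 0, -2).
proj_W(v) = (-974/251, -18/251, -36/251, -552/251)

Set up U = [u_1 | ... | u_2] ∈ R^(4×2). The projector onto W = col(U) is P = U (U^T U)^(-1) U^T.
Compute U^T U =
  [18, -1]
  [-1, 14],
and U^T v = (14, -12).
Solve U^T U · c = U^T v for the coefficients: c = (184/251, -202/251). The projection is proj_W(v) = U c.
Check: (v - proj_W(v)) · u_1 = 0  (should be 0).
Check: (v - proj_W(v)) · u_2 = 0  (should be 0).
Result: proj_W(v) = (-974/251, -18/251, -36/251, -552/251).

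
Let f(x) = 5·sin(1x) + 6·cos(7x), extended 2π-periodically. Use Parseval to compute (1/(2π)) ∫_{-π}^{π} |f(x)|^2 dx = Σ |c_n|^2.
Σ |c_n|^2 = 61/2

Expand |f|^2 and use orthogonality of {sin(nx), cos(mx)} on [-π, π]:
  ∫_{-π}^{π} sin(nx)^2 dx = π, ∫ cos(mx)^2 dx = π, and cross terms integrate to 0.
So ∫_{-π}^{π} f(x)^2 dx = 5^2 · π + 6^2 · π = (25 + 36)π.
Divide by 2π: (25 + 36)/2 = 61/2.
By Parseval, this equals Σ |c_n|^2.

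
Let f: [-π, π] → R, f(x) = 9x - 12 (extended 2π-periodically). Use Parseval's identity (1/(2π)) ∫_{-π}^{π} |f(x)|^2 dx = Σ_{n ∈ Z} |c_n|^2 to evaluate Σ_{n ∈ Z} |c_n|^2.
Σ |c_n|^2 = 27π^2 + 144

Expand and integrate term by term over [-π, π]:
  ∫ (9x)^2 dx = 81·(2π^3/3); ∫ 2·9·(-12)·x dx = 0 (odd integrand); ∫ (-12)^2 dx = 144·2π.
So (1/(2π)) ∫_{-π}^{π} (9x - 12)^2 dx = 81π^2/3 + 144 = 27π^2 + 144.
Parseval ⇒ Σ |c_n|^2 = 27π^2 + 144.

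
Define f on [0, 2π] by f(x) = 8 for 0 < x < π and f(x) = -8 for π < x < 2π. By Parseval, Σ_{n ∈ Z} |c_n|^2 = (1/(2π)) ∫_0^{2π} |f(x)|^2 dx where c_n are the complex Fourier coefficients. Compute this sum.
Σ |c_n|^2 = 64

Parseval equates the L^2 energy of f (normalised by 1/(2π)) with the ℓ^2 sum of its Fourier coefficients: (1/(2π)) ∫_0^{2π} |f|^2 = Σ |c_n|^2.
Compute the left side: (1/(2π)) [∫_0^π 8^2 dx + ∫_π^{2π} (-8)^2 dx] = (1/(2π)) · (64π + 64π) = (64 + 64)/2 = 64.
So Σ_{n ∈ Z} |c_n|^2 = 64.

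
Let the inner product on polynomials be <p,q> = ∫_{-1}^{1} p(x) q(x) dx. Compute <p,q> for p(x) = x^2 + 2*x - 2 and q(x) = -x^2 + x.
<p,q> = 34/15

Expand the product: p(x)·q(x) = -x^4 - x^3 + 4*x^2 - 2*x.
∫_{-1}^{1} of each monomial x^k gives [2/(k+1) if k even, 0 if k odd]. Integrating term-by-term (or equivalently evaluating the antiderivative F(x) = -x^5/5 - x^4/4 + 4*x^3/3 - x^2 at the endpoints):
  F(1) − F(−1) = -7/60 − (-143/60) = 34/15.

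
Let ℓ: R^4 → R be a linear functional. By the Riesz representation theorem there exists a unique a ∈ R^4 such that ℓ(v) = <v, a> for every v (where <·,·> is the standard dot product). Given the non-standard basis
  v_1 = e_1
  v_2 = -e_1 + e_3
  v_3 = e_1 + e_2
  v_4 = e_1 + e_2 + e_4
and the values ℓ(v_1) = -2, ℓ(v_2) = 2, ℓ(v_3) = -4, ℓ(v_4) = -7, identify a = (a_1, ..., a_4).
a = (-2, -2, 0, -3)

Write a = (a_1, ..., a_4) in the standard basis. For each basis vector v_i, ℓ(v_i) = <v_i, a> is a linear equation in the a_j's. Collect the n equations into a matrix system V a = ℓ, where row i of V is v_i (expressed in the standard basis). Since V is invertible (lower-triangular with 1s on the diagonal, up to permutation), solve by back-substitution:
  V =
[[1, 0, 0, 0],
 [-1, 0, 1, 0],
 [1, 1, 0, 0],
 [1, 1, 0, 1]]
  V a = (-2, 2, -4, -7)
Solving gives a = (-2, -2, 0, -3).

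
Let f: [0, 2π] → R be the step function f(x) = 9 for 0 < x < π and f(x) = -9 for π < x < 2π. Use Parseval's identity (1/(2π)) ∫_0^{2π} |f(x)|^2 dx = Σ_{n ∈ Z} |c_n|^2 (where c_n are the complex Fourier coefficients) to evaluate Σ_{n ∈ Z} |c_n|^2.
Σ |c_n|^2 = 81

Parseval equates the L^2 energy of f (normalised by 1/(2π)) with the ℓ^2 sum of its Fourier coefficients: (1/(2π)) ∫_0^{2π} |f|^2 = Σ |c_n|^2.
Compute the left side: (1/(2π)) [∫_0^π 9^2 dx + ∫_π^{2π} (-9)^2 dx] = (1/(2π)) · (81π + 81π) = (81 + 81)/2 = 81.
So Σ_{n ∈ Z} |c_n|^2 = 81.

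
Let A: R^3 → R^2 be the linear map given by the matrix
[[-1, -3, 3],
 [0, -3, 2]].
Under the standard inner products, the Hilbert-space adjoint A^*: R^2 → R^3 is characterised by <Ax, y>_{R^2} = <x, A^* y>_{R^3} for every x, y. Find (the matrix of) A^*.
A^* = A^T =
[[-1, 0],
 [-3, -3],
 [3, 2]]

For real matrices with standard dot products, the defining identity <Ax, y> = <x, A^* y> gives (Ax)^T y = x^T (A^*) y, i.e. x^T A^T y = x^T (A^*) y. Since this holds for all x, y, we must have A^* = A^T. Therefore
A^* =
[[-1, 0],
 [-3, -3],
 [3, 2]].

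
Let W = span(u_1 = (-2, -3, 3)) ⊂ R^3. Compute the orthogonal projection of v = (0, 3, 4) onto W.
proj_W(v) = (-3/11, -9/22, 9/22)

Set up U = [u_1 | ... | u_1] ∈ R^(3×1). The projector onto W = col(U) is P = U (U^T U)^(-1) U^T.
Compute U^T U =
  [22],
and U^T v = (3).
Solve U^T U · c = U^T v for the coefficients: c = (3/22). The projection is proj_W(v) = U c.
Check: (v - proj_W(v)) · u_1 = 0  (should be 0).
Result: proj_W(v) = (-3/11, -9/22, 9/22).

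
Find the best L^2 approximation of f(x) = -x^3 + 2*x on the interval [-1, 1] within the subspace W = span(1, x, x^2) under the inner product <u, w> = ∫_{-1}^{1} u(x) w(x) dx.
g(x) = 7*x/5

The best approximation g ∈ W is the orthogonal projection of f onto W. Writing g = a_0 + a_1 x + a_2 x^2, the coefficients solve the normal equations G · a = b where
  G_{ij} = <φ_i, φ_j> and b_i = <f, φ_i>, with φ_0 = 1, φ_1 = x, φ_2 = x^2.
G =
  [2, 0, 2/3]
  [0, 2/3, 0]
  [2/3, 0, 2/5],
b = (0, 14/15, 0).
Solving gives a_0 = 0, a_1 = 7/5, a_2 = 0, so
  g(x) = 7*x/5.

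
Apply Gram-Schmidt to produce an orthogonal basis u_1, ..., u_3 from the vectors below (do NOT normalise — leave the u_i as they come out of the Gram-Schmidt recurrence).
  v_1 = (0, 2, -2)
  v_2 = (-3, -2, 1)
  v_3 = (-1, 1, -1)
Orthogonal basis:
  u_1 = (0, 2, -2)
  u_2 = (-3, -1/2, -1/2)
  u_3 = (-1/19, 3/19, 3/19)

Apply the Gram-Schmidt recurrence
  u_1 = v_1
  u_i = v_i − Σ_{j<i} ((v_i · u_j) / (u_j · u_j)) · u_j.

Step by step this gives:
  u_1 = (0, 2, -2)
  u_2 = (-3, -1/2, -1/2)
  u_3 = (-1/19, 3/19, 3/19)

Orthogonality check:
  u_2 · u_1 = 0 (should be 0)
  u_3 · u_1 = 0 (should be 0)
  u_3 · u_2 = 0 (should be 0)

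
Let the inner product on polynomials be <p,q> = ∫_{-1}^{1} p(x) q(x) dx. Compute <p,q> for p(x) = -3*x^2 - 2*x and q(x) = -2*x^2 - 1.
<p,q> = 22/5

Expand the product: p(x)·q(x) = 6*x^4 + 4*x^3 + 3*x^2 + 2*x.
∫_{-1}^{1} of each monomial x^k gives [2/(k+1) if k even, 0 if k odd]. Integrating term-by-term (or equivalently evaluating the antiderivative F(x) = 6*x^5/5 + x^4 + x^3 + x^2 at the endpoints):
  F(1) − F(−1) = 21/5 − (-1/5) = 22/5.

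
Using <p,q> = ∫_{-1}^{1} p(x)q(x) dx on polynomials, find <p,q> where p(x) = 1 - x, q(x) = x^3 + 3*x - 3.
<p,q> = -42/5

Expand the product: p(x)·q(x) = -x^4 + x^3 - 3*x^2 + 6*x - 3.
∫_{-1}^{1} of each monomial x^k gives [2/(k+1) if k even, 0 if k odd]. Integrating term-by-term (or equivalently evaluating the antiderivative F(x) = -x^5/5 + x^4/4 - x^3 + 3*x^2 - 3*x at the endpoints):
  F(1) − F(−1) = -19/20 − (149/20) = -42/5.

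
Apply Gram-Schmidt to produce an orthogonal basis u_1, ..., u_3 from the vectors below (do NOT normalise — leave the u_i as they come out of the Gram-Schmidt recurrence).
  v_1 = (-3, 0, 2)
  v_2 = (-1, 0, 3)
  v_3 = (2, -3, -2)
Orthogonal basis:
  u_1 = (-3, 0, 2)
  u_2 = (14/13, 0, 21/13)
  u_3 = (0, -3, 0)

Apply the Gram-Schmidt recurrence
  u_1 = v_1
  u_i = v_i − Σ_{j<i} ((v_i · u_j) / (u_j · u_j)) · u_j.

Step by step this gives:
  u_1 = (-3, 0, 2)
  u_2 = (14/13, 0, 21/13)
  u_3 = (0, -3, 0)

Orthogonality check:
  u_2 · u_1 = 0 (should be 0)
  u_3 · u_1 = 0 (should be 0)
  u_3 · u_2 = 0 (should be 0)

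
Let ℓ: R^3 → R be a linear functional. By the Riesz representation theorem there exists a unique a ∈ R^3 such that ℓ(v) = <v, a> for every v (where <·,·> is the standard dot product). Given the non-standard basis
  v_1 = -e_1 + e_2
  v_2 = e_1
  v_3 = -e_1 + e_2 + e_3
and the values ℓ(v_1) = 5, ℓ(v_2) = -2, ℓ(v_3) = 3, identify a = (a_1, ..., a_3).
a = (-2, 3, -2)

Write a = (a_1, ..., a_3) in the standard basis. For each basis vector v_i, ℓ(v_i) = <v_i, a> is a linear equation in the a_j's. Collect the n equations into a matrix system V a = ℓ, where row i of V is v_i (expressed in the standard basis). Since V is invertible (lower-triangular with 1s on the diagonal, up to permutation), solve by back-substitution:
  V =
[[-1, 1, 0],
 [1, 0, 0],
 [-1, 1, 1]]
  V a = (5, -2, 3)
Solving gives a = (-2, 3, -2).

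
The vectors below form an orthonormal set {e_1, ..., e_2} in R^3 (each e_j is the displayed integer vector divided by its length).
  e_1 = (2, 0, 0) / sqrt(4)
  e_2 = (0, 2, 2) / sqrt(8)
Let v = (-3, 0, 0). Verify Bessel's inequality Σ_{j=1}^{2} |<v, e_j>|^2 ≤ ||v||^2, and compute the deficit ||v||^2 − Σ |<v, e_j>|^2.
Σ |<v, e_j>|^2 = 9; ||v||^2 = 9; deficit = 0

Write each e_j = u_j / sqrt(<u_j, u_j>) where u_j is the displayed integer vector. Then <v, e_j> = <v, u_j> / sqrt(<u_j, u_j>), so |<v, e_j>|^2 = <v, u_j>^2 / <u_j, u_j>.
Coefficients: <v, e_1> = -6/sqrt(4), <v, e_2> = 0/sqrt(8).
Square and sum: Σ |<v, e_j>|^2 = 9.
Compute ||v||^2 = v·v = 9.
Deficit = 9 − 9 = 0 ≥ 0, confirming Bessel's inequality. (The deficit equals ||v − Σ <v,e_j> e_j||^2, the squared distance from v to span{e_j}.)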